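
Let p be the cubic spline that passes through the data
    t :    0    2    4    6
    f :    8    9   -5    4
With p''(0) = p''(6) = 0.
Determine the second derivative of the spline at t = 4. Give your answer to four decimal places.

With m_i denoting the second derivative at x_i, h_i = 2, 2, 2, and Δ_i = (y_(i+1) − y_i)/h_i = 1/2, -7, 9/2:
  2·m_0 + 8·m_1 + 2·m_2 = 6(Δ_1 - Δ_0) = -45
  2·m_1 + 8·m_2 + 2·m_3 = 6(Δ_2 - Δ_1) = 69
Natural end conditions: m_0 = m_3 = 0.
Solving: m_0 = 0, m_1 = -83/10, m_2 = 107/10, m_3 = 0.

10.7000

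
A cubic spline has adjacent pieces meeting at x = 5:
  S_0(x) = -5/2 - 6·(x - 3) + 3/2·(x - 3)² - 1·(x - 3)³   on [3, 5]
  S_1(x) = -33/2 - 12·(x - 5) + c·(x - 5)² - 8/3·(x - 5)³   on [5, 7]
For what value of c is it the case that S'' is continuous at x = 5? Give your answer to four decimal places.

S_0''(x) = 3 - 6·(x - 3), so S_0''(5) = -9. On the right, S_1''(5) = 2c, so c = -9/2.

-4.5000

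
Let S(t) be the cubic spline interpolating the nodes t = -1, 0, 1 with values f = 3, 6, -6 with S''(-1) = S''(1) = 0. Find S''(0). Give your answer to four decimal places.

Write m_i for S''(x_i). With h_i = 1, 1 and divided differences Δ_i = 3, -12, the continuity of S' gives the tridiagonal system
  1·m_0 + 4·m_1 + 1·m_2 = 6(Δ_1 - Δ_0) = -90
Natural end conditions: m_0 = m_2 = 0.
Forward elimination and back-substitution give m_0 = 0, m_1 = -45/2, m_2 = 0.

-22.5000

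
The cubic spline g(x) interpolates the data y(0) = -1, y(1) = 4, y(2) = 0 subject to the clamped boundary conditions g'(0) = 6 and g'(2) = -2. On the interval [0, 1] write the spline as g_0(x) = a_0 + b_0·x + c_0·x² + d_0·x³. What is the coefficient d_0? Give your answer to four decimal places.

-4.2500

Let σ_i = g''(x_i). Step sizes h_i = 1, 1; slopes of the chords Δ_i = (y_(i+1) - y_i)/h_i = 5, -4.
  1·σ_0 + 4·σ_1 + 1·σ_2 = 6(Δ_1 - Δ_0) = -54
Clamped end conditions give two more equations: 2h_0·σ_0 + h_0·σ_1 = 6(Δ_0 - g'(0)) = -6 and h_1·σ_1 + 2h_1·σ_2 = 6(g'(2) - Δ_1) = 12.
Forward elimination and back-substitution give σ_0 = 13/2, σ_1 = -19, σ_2 = 31/2.
On [0, 1], with g_0(x) = a_0 + b_0·x + c_0·x² + d_0·x³: c_0 = σ_0/2 = 13/4, d_0 = (σ_1 - σ_0)/(6h_0) = -17/4, b_0 = Δ_0 - h_0(2σ_0 + σ_1)/6 = 6.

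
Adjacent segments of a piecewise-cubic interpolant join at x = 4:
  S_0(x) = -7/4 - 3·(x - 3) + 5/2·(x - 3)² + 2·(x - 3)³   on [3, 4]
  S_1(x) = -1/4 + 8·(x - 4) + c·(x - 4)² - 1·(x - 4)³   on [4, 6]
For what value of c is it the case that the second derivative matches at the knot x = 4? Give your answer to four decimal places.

S_0''(x) = 5 + 12·(x - 3), so S_0''(4) = 17. On the right, S_1''(4) = 2c, so c = 17/2.

8.5000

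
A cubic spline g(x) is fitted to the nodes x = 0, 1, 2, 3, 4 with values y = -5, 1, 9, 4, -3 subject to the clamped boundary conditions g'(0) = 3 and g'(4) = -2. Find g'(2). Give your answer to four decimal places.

2.2143

Write M_i for g''(x_i). With h_i = 1, 1, 1, 1 and divided differences Δ_i = 6, 8, -5, -7, the continuity of g' gives the tridiagonal system
  1·M_0 + 4·M_1 + 1·M_2 = 6(Δ_1 - Δ_0) = 12
  1·M_1 + 4·M_2 + 1·M_3 = 6(Δ_2 - Δ_1) = -78
  1·M_2 + 4·M_3 + 1·M_4 = 6(Δ_3 - Δ_2) = -12
Clamped end conditions give two more equations: 2h_0·M_0 + h_0·M_1 = 6(Δ_0 - g'(0)) = 18 and h_3·M_3 + 2h_3·M_4 = 6(g'(4) - Δ_3) = 30.
Forward elimination and back-substitution give M_0 = 157/28, M_1 = 95/14, M_2 = -83/4, M_3 = -25/14, M_4 = 445/28.
On [2, 3], g'(x) = b_2 + 2c_2·(x - 2) + 3d_2·(x - 2)² with b_2 = Δ_2 - h_2(2M_2 + M_3)/6 = 31/14, c_2 = M_2/2 = -83/8, d_2 = (M_3 - M_2)/(6h_2) = 177/56. So g'(2) = 31/14.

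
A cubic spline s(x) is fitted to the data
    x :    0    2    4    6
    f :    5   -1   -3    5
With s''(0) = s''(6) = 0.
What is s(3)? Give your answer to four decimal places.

Write m_i for s''(x_i). With h_i = 2, 2, 2 and divided differences Δ_i = -3, -1, 4, the continuity of s' gives the tridiagonal system
  2·m_0 + 8·m_1 + 2·m_2 = 6(Δ_1 - Δ_0) = 12
  2·m_1 + 8·m_2 + 2·m_3 = 6(Δ_2 - Δ_1) = 30
Natural end conditions: m_0 = m_3 = 0.
Hence m_0 = 0, m_1 = 3/5, m_2 = 18/5, m_3 = 0.
On [2, 4], s(x) = -1 - 13/5·(x - 2) + 3/10·(x - 2)² + 1/4·(x - 2)³.
With (x - 2) = 1: s(3) = -61/20.

-3.0500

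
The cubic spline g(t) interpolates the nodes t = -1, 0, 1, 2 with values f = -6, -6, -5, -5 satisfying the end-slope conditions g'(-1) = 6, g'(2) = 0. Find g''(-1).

Write m_i for g''(x_i). With h_i = 1, 1, 1 and divided differences Δ_i = 0, 1, 0, the continuity of g' gives the tridiagonal system
  1·m_0 + 4·m_1 + 1·m_2 = 6(Δ_1 - Δ_0) = 6
  1·m_1 + 4·m_2 + 1·m_3 = 6(Δ_2 - Δ_1) = -6
Clamped end conditions give two more equations: 2h_0·m_0 + h_0·m_1 = 6(Δ_0 - g'(-1)) = -36 and h_2·m_2 + 2h_2·m_3 = 6(g'(2) - Δ_2) = 0.
Solving: m_0 = -22, m_1 = 8, m_2 = -4, m_3 = 2.

-22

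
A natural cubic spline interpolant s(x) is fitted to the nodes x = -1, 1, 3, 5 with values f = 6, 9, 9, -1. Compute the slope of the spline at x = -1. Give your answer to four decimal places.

1.5667

Let M_i = s''(x_i). Step sizes h_i = 2, 2, 2; slopes of the chords Δ_i = (y_(i+1) - y_i)/h_i = 3/2, 0, -5.
  2·M_0 + 8·M_1 + 2·M_2 = 6(Δ_1 - Δ_0) = -9
  2·M_1 + 8·M_2 + 2·M_3 = 6(Δ_2 - Δ_1) = -30
Natural end conditions: M_0 = M_3 = 0.
Solving the tridiagonal system: M_0 = 0, M_1 = -1/5, M_2 = -37/10, M_3 = 0.
On [-1, 1], s'(x) = b_0 + 2c_0·(x + 1) + 3d_0·(x + 1)² with b_0 = Δ_0 - h_0(2M_0 + M_1)/6 = 47/30, c_0 = M_0/2 = 0, d_0 = (M_1 - M_0)/(6h_0) = -1/60. So s'(-1) = 47/30.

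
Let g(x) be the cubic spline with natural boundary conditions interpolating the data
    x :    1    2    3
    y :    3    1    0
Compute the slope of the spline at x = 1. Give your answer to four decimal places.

-2.2500

Put M_i = g'' at the i-th knot. Here h = (1, 1) and Δ = (-2, -1), so the interior equations h_(i-1)·M_(i-1) + 2(h_(i-1)+h_i)·M_i + h_i·M_(i+1) = 6(Δ_i − Δ_(i-1)) read
  1·M_0 + 4·M_1 + 1·M_2 = 6(Δ_1 - Δ_0) = 6
Natural end conditions: M_0 = M_2 = 0.
Solving: M_0 = 0, M_1 = 3/2, M_2 = 0.
On [1, 2], g'(x) = b_0 + 2c_0·(x - 1) + 3d_0·(x - 1)² with b_0 = Δ_0 - h_0(2M_0 + M_1)/6 = -9/4, c_0 = M_0/2 = 0, d_0 = (M_1 - M_0)/(6h_0) = 1/4. So g'(1) = -9/4.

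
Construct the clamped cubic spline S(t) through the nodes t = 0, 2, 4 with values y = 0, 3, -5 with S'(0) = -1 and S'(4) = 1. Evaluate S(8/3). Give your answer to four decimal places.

Let m_i = S''(x_i). Step sizes h_i = 2, 2; slopes of the chords Δ_i = (y_(i+1) - y_i)/h_i = 3/2, -4.
  2·m_0 + 8·m_1 + 2·m_2 = 6(Δ_1 - Δ_0) = -33
Clamped end conditions give two more equations: 2h_0·m_0 + h_0·m_1 = 6(Δ_0 - S'(0)) = 15 and h_1·m_1 + 2h_1·m_2 = 6(S'(4) - Δ_1) = 30.
Solving the tridiagonal system: m_0 = 67/8, m_1 = -37/4, m_2 = 97/8.
On [2, 4], S(t) = 3 - 15/8·(t - 2) - 37/8·(t - 2)² + 57/32·(t - 2)³.
With (t - 2) = 2/3: S(8/3) = 2/9.

0.2222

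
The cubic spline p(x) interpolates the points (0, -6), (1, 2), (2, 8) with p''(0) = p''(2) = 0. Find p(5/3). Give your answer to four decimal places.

Put m_i = p'' at the i-th knot. Here h = (1, 1) and Δ = (8, 6), so the interior equations h_(i-1)·m_(i-1) + 2(h_(i-1)+h_i)·m_i + h_i·m_(i+1) = 6(Δ_i − Δ_(i-1)) read
  1·m_0 + 4·m_1 + 1·m_2 = 6(Δ_1 - Δ_0) = -12
Natural end conditions: m_0 = m_2 = 0.
Solving the tridiagonal system: m_0 = 0, m_1 = -3, m_2 = 0.
On [1, 2], p(x) = 2 + 7·(x - 1) - 3/2·(x - 1)² + 1/2·(x - 1)³.
With (x - 1) = 2/3: p(5/3) = 166/27.

6.1481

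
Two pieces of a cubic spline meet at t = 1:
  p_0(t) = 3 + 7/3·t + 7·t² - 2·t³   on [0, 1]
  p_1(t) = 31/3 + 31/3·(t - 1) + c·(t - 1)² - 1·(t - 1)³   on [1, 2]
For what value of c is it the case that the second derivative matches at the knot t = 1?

p_0''(t) = 14 - 12·t, so p_0''(1) = 2. On the right, p_1''(1) = 2c, so c = 1.

1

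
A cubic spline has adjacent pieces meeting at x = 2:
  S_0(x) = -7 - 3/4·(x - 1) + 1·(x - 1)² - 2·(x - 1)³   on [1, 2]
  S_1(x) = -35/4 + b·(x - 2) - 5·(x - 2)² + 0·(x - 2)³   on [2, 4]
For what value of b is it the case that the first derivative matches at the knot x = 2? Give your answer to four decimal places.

S_0'(x) = -3/4 + 2·(x - 1) - 6·(x - 1)², so S_0'(2) = -19/4. On the right, S_1'(2) = b, so b = -19/4.

-4.7500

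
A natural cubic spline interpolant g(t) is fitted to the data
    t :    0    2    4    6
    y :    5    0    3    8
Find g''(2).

3

Write σ_i for g''(x_i). With h_i = 2, 2, 2 and divided differences Δ_i = -5/2, 3/2, 5/2, the continuity of g' gives the tridiagonal system
  2·σ_0 + 8·σ_1 + 2·σ_2 = 6(Δ_1 - Δ_0) = 24
  2·σ_1 + 8·σ_2 + 2·σ_3 = 6(Δ_2 - Δ_1) = 6
Natural end conditions: σ_0 = σ_3 = 0.
Hence σ_0 = 0, σ_1 = 3, σ_2 = 0, σ_3 = 0.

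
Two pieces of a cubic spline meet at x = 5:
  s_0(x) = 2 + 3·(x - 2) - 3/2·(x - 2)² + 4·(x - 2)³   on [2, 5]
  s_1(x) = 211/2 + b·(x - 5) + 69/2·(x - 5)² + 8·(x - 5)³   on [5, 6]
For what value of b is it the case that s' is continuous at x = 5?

102

s_0'(x) = 3 - 3·(x - 2) + 12·(x - 2)², so s_0'(5) = 102. On the right, s_1'(5) = b, so b = 102.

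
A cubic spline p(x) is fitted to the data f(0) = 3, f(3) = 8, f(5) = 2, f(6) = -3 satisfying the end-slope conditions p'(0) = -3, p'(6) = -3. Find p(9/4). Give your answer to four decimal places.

6.5526

With M_i denoting the second derivative at x_i, h_i = 3, 2, 1, and Δ_i = (y_(i+1) − y_i)/h_i = 5/3, -3, -5:
  3·M_0 + 10·M_1 + 2·M_2 = 6(Δ_1 - Δ_0) = -28
  2·M_1 + 6·M_2 + 1·M_3 = 6(Δ_2 - Δ_1) = -12
Clamped end conditions give two more equations: 2h_0·M_0 + h_0·M_1 = 6(Δ_0 - p'(0)) = 28 and h_2·M_2 + 2h_2·M_3 = 6(p'(6) - Δ_2) = 12.
Hence M_0 = 132/19, M_1 = -260/57, M_2 = -92/57, M_3 = 388/57.
On [0, 3], p(x) = 3 - 3·x + 66/19·x² - 328/513·x³.
With x = 9/4: p(9/4) = 249/38.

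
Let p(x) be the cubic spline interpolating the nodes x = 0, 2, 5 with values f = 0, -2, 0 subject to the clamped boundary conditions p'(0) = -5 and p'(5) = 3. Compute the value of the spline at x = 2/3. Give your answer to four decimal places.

-2.0593

Put σ_i = p'' at the i-th knot. Here h = (2, 3) and Δ = (-1, 2/3), so the interior equations h_(i-1)·σ_(i-1) + 2(h_(i-1)+h_i)·σ_i + h_i·σ_(i+1) = 6(Δ_i − Δ_(i-1)) read
  2·σ_0 + 10·σ_1 + 3·σ_2 = 6(Δ_1 - Δ_0) = 10
Clamped end conditions give two more equations: 2h_0·σ_0 + h_0·σ_1 = 6(Δ_0 - p'(0)) = 24 and h_1·σ_1 + 2h_1·σ_2 = 6(p'(5) - Δ_1) = 14.
Solving: σ_0 = 33/5, σ_1 = -6/5, σ_2 = 44/15.
On [0, 2], p(x) = 0 - 5·x + 33/10·x² - 13/20·x³.
With x = 2/3: p(2/3) = -278/135.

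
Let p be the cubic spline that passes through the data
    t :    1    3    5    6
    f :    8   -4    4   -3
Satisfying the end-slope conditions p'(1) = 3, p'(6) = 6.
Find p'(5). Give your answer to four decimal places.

-6.9130

Let m_i = p''(x_i). Step sizes h_i = 2, 2, 1; slopes of the chords Δ_i = (y_(i+1) - y_i)/h_i = -6, 4, -7.
  2·m_0 + 8·m_1 + 2·m_2 = 6(Δ_1 - Δ_0) = 60
  2·m_1 + 6·m_2 + 1·m_3 = 6(Δ_2 - Δ_1) = -66
Clamped end conditions give two more equations: 2h_0·m_0 + h_0·m_1 = 6(Δ_0 - p'(1)) = -54 and h_2·m_2 + 2h_2·m_3 = 6(p'(6) - Δ_2) = 78.
Solving the tridiagonal system: m_0 = -540/23, m_1 = 459/23, m_2 = -606/23, m_3 = 1200/23.
On [5, 6], p'(t) = b_2 + 2c_2·(t - 5) + 3d_2·(t - 5)² with b_2 = Δ_2 - h_2(2m_2 + m_3)/6 = -159/23, c_2 = m_2/2 = -303/23, d_2 = (m_3 - m_2)/(6h_2) = 301/23. So p'(5) = -159/23.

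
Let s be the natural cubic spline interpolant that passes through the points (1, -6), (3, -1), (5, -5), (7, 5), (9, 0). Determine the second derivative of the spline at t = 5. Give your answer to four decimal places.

8.5714

Let M_i = s''(x_i). Step sizes h_i = 2, 2, 2, 2; slopes of the chords Δ_i = (y_(i+1) - y_i)/h_i = 5/2, -2, 5, -5/2.
  2·M_0 + 8·M_1 + 2·M_2 = 6(Δ_1 - Δ_0) = -27
  2·M_1 + 8·M_2 + 2·M_3 = 6(Δ_2 - Δ_1) = 42
  2·M_2 + 8·M_3 + 2·M_4 = 6(Δ_3 - Δ_2) = -45
Natural end conditions: M_0 = M_4 = 0.
Hence M_0 = 0, M_1 = -309/56, M_2 = 60/7, M_3 = -435/56, M_4 = 0.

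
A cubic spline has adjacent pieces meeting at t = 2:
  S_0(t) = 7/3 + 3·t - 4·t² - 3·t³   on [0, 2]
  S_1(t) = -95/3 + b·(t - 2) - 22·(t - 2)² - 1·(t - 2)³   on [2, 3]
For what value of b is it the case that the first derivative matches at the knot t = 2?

-49

S_0'(t) = 3 - 8·t - 9·t², so S_0'(2) = -49. On the right, S_1'(2) = b, so b = -49.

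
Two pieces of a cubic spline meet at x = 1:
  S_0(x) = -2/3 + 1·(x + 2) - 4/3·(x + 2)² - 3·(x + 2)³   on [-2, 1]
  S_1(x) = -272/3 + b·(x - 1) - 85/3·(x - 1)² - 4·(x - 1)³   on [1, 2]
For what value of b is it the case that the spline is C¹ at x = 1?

-88

S_0'(x) = 1 - 8/3·(x + 2) - 9·(x + 2)², so S_0'(1) = -88. On the right, S_1'(1) = b, so b = -88.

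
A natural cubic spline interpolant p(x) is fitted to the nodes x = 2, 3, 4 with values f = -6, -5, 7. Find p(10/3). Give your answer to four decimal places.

Let M_i = p''(x_i). Step sizes h_i = 1, 1; slopes of the chords Δ_i = (y_(i+1) - y_i)/h_i = 1, 12.
  1·M_0 + 4·M_1 + 1·M_2 = 6(Δ_1 - Δ_0) = 66
Natural end conditions: M_0 = M_2 = 0.
Solving: M_0 = 0, M_1 = 33/2, M_2 = 0.
On [3, 4], p(x) = -5 + 13/2·(x - 3) + 33/4·(x - 3)² - 11/4·(x - 3)³.
With (x - 3) = 1/3: p(10/3) = -109/54.

-2.0185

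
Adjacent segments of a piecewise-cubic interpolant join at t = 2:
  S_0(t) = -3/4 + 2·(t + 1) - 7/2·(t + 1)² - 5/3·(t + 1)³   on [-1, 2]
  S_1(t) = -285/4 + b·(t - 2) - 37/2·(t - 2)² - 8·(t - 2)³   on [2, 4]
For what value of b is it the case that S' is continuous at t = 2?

S_0'(t) = 2 - 7·(t + 1) - 5·(t + 1)², so S_0'(2) = -64. On the right, S_1'(2) = b, so b = -64.

-64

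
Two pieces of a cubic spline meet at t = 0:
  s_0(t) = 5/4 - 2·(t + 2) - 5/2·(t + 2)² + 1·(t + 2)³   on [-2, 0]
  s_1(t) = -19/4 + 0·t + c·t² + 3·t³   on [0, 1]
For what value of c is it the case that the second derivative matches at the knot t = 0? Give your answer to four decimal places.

s_0''(t) = -5 + 6·(t + 2), so s_0''(0) = 7. On the right, s_1''(0) = 2c, so c = 7/2.

3.5000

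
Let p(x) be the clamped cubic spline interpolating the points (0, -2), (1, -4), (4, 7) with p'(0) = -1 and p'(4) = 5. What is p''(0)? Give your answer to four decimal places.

-5.7500

Put σ_i = p'' at the i-th knot. Here h = (1, 3) and Δ = (-2, 11/3), so the interior equations h_(i-1)·σ_(i-1) + 2(h_(i-1)+h_i)·σ_i + h_i·σ_(i+1) = 6(Δ_i − Δ_(i-1)) read
  1·σ_0 + 8·σ_1 + 3·σ_2 = 6(Δ_1 - Δ_0) = 34
Clamped end conditions give two more equations: 2h_0·σ_0 + h_0·σ_1 = 6(Δ_0 - p'(0)) = -6 and h_1·σ_1 + 2h_1·σ_2 = 6(p'(4) - Δ_1) = 8.
Solving: σ_0 = -23/4, σ_1 = 11/2, σ_2 = -17/12.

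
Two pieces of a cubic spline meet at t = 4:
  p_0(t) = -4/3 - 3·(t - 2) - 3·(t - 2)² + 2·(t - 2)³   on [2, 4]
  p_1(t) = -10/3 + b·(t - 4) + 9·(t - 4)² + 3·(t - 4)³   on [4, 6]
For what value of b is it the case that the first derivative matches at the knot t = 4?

9

p_0'(t) = -3 - 6·(t - 2) + 6·(t - 2)², so p_0'(4) = 9. On the right, p_1'(4) = b, so b = 9.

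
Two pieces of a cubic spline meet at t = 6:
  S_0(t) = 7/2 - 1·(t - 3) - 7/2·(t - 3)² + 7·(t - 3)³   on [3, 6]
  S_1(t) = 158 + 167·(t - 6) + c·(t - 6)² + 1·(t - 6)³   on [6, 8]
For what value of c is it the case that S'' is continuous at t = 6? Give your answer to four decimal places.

59.5000

S_0''(t) = -7 + 42·(t - 3), so S_0''(6) = 119. On the right, S_1''(6) = 2c, so c = 119/2.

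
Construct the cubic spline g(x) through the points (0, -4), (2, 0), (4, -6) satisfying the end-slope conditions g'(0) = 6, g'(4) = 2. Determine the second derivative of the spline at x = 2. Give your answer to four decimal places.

-5.5000

With M_i denoting the second derivative at x_i, h_i = 2, 2, and Δ_i = (y_(i+1) − y_i)/h_i = 2, -3:
  2·M_0 + 8·M_1 + 2·M_2 = 6(Δ_1 - Δ_0) = -30
Clamped end conditions give two more equations: 2h_0·M_0 + h_0·M_1 = 6(Δ_0 - g'(0)) = -24 and h_1·M_1 + 2h_1·M_2 = 6(g'(4) - Δ_1) = 30.
Hence M_0 = -13/4, M_1 = -11/2, M_2 = 41/4.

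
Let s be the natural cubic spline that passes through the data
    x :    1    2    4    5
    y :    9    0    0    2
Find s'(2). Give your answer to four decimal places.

Write m_i for s''(x_i). With h_i = 1, 2, 1 and divided differences Δ_i = -9, 0, 2, the continuity of s' gives the tridiagonal system
  1·m_0 + 6·m_1 + 2·m_2 = 6(Δ_1 - Δ_0) = 54
  2·m_1 + 6·m_2 + 1·m_3 = 6(Δ_2 - Δ_1) = 12
Natural end conditions: m_0 = m_3 = 0.
Forward elimination and back-substitution give m_0 = 0, m_1 = 75/8, m_2 = -9/8, m_3 = 0.
On [2, 4], s'(x) = b_1 + 2c_1·(x - 2) + 3d_1·(x - 2)² with b_1 = Δ_1 - h_1(2m_1 + m_2)/6 = -47/8, c_1 = m_1/2 = 75/16, d_1 = (m_2 - m_1)/(6h_1) = -7/8. So s'(2) = -47/8.

-5.8750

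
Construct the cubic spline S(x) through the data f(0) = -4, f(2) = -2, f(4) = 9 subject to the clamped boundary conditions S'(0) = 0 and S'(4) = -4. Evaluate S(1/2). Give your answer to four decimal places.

-4.2383

Put M_i = S'' at the i-th knot. Here h = (2, 2) and Δ = (1, 11/2), so the interior equations h_(i-1)·M_(i-1) + 2(h_(i-1)+h_i)·M_i + h_i·M_(i+1) = 6(Δ_i − Δ_(i-1)) read
  2·M_0 + 8·M_1 + 2·M_2 = 6(Δ_1 - Δ_0) = 27
Clamped end conditions give two more equations: 2h_0·M_0 + h_0·M_1 = 6(Δ_0 - S'(0)) = 6 and h_1·M_1 + 2h_1·M_2 = 6(S'(4) - Δ_1) = -57.
Hence M_0 = -23/8, M_1 = 35/4, M_2 = -149/8.
On [0, 2], S(x) = -4 + 0·x - 23/16·x² + 31/32·x³.
With x = 1/2: S(1/2) = -1085/256.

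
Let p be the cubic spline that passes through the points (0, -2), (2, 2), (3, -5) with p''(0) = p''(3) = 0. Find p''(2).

-9

Write M_i for p''(x_i). With h_i = 2, 1 and divided differences Δ_i = 2, -7, the continuity of p' gives the tridiagonal system
  2·M_0 + 6·M_1 + 1·M_2 = 6(Δ_1 - Δ_0) = -54
Natural end conditions: M_0 = M_2 = 0.
Forward elimination and back-substitution give M_0 = 0, M_1 = -9, M_2 = 0.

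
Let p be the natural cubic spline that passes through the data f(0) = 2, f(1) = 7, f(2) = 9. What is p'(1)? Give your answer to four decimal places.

3.5000

Let m_i = p''(x_i). Step sizes h_i = 1, 1; slopes of the chords Δ_i = (y_(i+1) - y_i)/h_i = 5, 2.
  1·m_0 + 4·m_1 + 1·m_2 = 6(Δ_1 - Δ_0) = -18
Natural end conditions: m_0 = m_2 = 0.
Hence m_0 = 0, m_1 = -9/2, m_2 = 0.
On [1, 2], p'(x) = b_1 + 2c_1·(x - 1) + 3d_1·(x - 1)² with b_1 = Δ_1 - h_1(2m_1 + m_2)/6 = 7/2, c_1 = m_1/2 = -9/4, d_1 = (m_2 - m_1)/(6h_1) = 3/4. So p'(1) = 7/2.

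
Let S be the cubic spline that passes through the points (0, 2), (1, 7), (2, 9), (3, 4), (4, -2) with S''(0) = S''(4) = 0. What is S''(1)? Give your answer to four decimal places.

-1.9286

Let M_i = S''(x_i). Step sizes h_i = 1, 1, 1, 1; slopes of the chords Δ_i = (y_(i+1) - y_i)/h_i = 5, 2, -5, -6.
  1·M_0 + 4·M_1 + 1·M_2 = 6(Δ_1 - Δ_0) = -18
  1·M_1 + 4·M_2 + 1·M_3 = 6(Δ_2 - Δ_1) = -42
  1·M_2 + 4·M_3 + 1·M_4 = 6(Δ_3 - Δ_2) = -6
Natural end conditions: M_0 = M_4 = 0.
Hence M_0 = 0, M_1 = -27/14, M_2 = -72/7, M_3 = 15/14, M_4 = 0.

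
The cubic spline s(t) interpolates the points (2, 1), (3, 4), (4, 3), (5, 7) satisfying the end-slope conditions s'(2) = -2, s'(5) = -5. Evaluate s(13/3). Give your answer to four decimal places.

Write M_i for s''(x_i). With h_i = 1, 1, 1 and divided differences Δ_i = 3, -1, 4, the continuity of s' gives the tridiagonal system
  1·M_0 + 4·M_1 + 1·M_2 = 6(Δ_1 - Δ_0) = -24
  1·M_1 + 4·M_2 + 1·M_3 = 6(Δ_2 - Δ_1) = 30
Clamped end conditions give two more equations: 2h_0·M_0 + h_0·M_1 = 6(Δ_0 - s'(2)) = 30 and h_2·M_2 + 2h_2·M_3 = 6(s'(5) - Δ_2) = -54.
Forward elimination and back-substitution give M_0 = 118/5, M_1 = -86/5, M_2 = 106/5, M_3 = -188/5.
On [4, 5], s(t) = 3 + 16/5·(t - 4) + 53/5·(t - 4)² - 49/5·(t - 4)³.
With (t - 4) = 1/3: s(13/3) = 659/135.

4.8815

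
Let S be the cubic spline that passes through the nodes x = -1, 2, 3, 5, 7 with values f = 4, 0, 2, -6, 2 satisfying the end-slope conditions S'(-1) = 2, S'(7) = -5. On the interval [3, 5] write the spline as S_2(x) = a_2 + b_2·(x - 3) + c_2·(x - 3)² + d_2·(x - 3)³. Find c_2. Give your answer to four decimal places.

-5.8813

Write M_i for S''(x_i). With h_i = 3, 1, 2, 2 and divided differences Δ_i = -4/3, 2, -4, 4, the continuity of S' gives the tridiagonal system
  3·M_0 + 8·M_1 + 1·M_2 = 6(Δ_1 - Δ_0) = 20
  1·M_1 + 6·M_2 + 2·M_3 = 6(Δ_2 - Δ_1) = -36
  2·M_2 + 8·M_3 + 2·M_4 = 6(Δ_3 - Δ_2) = 48
Clamped end conditions give two more equations: 2h_0·M_0 + h_0·M_1 = 6(Δ_0 - S'(-1)) = -20 and h_3·M_3 + 2h_3·M_4 = 6(S'(7) - Δ_3) = -54.
Solving the tridiagonal system: M_0 = -1571/240, M_1 = 257/40, M_2 = -941/80, M_3 = 563/40, M_4 = -1643/80.
On [3, 5], with S_2(x) = a_2 + b_2·(x - 3) + c_2·(x - 3)² + d_2·(x - 3)³: c_2 = M_2/2 = -941/160, d_2 = (M_3 - M_2)/(6h_2) = 689/320, b_2 = Δ_2 - h_2(2M_2 + M_3)/6 = -17/20.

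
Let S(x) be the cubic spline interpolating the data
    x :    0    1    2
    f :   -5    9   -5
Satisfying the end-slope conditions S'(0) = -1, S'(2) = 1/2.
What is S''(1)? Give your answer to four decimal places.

Let σ_i = S''(x_i). Step sizes h_i = 1, 1; slopes of the chords Δ_i = (y_(i+1) - y_i)/h_i = 14, -14.
  1·σ_0 + 4·σ_1 + 1·σ_2 = 6(Δ_1 - Δ_0) = -168
Clamped end conditions give two more equations: 2h_0·σ_0 + h_0·σ_1 = 6(Δ_0 - S'(0)) = 90 and h_1·σ_1 + 2h_1·σ_2 = 6(S'(2) - Δ_1) = 87.
Hence σ_0 = 351/4, σ_1 = -171/2, σ_2 = 345/4.

-85.5000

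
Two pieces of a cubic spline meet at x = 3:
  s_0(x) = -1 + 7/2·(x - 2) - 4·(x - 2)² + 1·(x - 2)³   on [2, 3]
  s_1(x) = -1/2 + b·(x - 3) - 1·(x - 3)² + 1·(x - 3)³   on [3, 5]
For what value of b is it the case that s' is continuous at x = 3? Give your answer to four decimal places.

-1.5000

s_0'(x) = 7/2 - 8·(x - 2) + 3·(x - 2)², so s_0'(3) = -3/2. On the right, s_1'(3) = b, so b = -3/2.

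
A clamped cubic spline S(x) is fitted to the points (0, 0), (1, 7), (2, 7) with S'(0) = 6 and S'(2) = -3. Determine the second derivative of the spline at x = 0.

9

Let M_i = S''(x_i). Step sizes h_i = 1, 1; slopes of the chords Δ_i = (y_(i+1) - y_i)/h_i = 7, 0.
  1·M_0 + 4·M_1 + 1·M_2 = 6(Δ_1 - Δ_0) = -42
Clamped end conditions give two more equations: 2h_0·M_0 + h_0·M_1 = 6(Δ_0 - S'(0)) = 6 and h_1·M_1 + 2h_1·M_2 = 6(S'(2) - Δ_1) = -18.
Solving the tridiagonal system: M_0 = 9, M_1 = -12, M_2 = -3.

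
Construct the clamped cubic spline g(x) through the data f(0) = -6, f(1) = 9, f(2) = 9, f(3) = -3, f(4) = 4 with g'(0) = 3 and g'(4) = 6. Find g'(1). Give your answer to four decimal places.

13.4464

Let M_i = g''(x_i). Step sizes h_i = 1, 1, 1, 1; slopes of the chords Δ_i = (y_(i+1) - y_i)/h_i = 15, 0, -12, 7.
  1·M_0 + 4·M_1 + 1·M_2 = 6(Δ_1 - Δ_0) = -90
  1·M_1 + 4·M_2 + 1·M_3 = 6(Δ_2 - Δ_1) = -72
  1·M_2 + 4·M_3 + 1·M_4 = 6(Δ_3 - Δ_2) = 114
Clamped end conditions give two more equations: 2h_0·M_0 + h_0·M_1 = 6(Δ_0 - g'(0)) = 72 and h_3·M_3 + 2h_3·M_4 = 6(g'(4) - Δ_3) = -6.
Solving the tridiagonal system: M_0 = 1431/28, M_1 = -423/14, M_2 = -81/4, M_3 = 549/14, M_4 = -633/28.
On [1, 2], g'(x) = b_1 + 2c_1·(x - 1) + 3d_1·(x - 1)² with b_1 = Δ_1 - h_1(2M_1 + M_2)/6 = 753/56, c_1 = M_1/2 = -423/28, d_1 = (M_2 - M_1)/(6h_1) = 93/56. So g'(1) = 753/56.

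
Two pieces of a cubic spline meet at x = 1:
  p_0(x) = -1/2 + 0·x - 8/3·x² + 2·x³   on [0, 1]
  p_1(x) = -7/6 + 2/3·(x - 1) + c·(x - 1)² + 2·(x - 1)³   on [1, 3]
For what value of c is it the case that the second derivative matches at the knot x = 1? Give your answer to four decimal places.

p_0''(x) = -16/3 + 12·x, so p_0''(1) = 20/3. On the right, p_1''(1) = 2c, so c = 10/3.

3.3333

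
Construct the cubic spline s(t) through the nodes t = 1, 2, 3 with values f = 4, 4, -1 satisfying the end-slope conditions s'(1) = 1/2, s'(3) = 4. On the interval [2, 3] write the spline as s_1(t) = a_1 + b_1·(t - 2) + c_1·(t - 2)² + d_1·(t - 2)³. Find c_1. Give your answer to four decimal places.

Write M_i for s''(x_i). With h_i = 1, 1 and divided differences Δ_i = 0, -5, the continuity of s' gives the tridiagonal system
  1·M_0 + 4·M_1 + 1·M_2 = 6(Δ_1 - Δ_0) = -30
Clamped end conditions give two more equations: 2h_0·M_0 + h_0·M_1 = 6(Δ_0 - s'(1)) = -3 and h_1·M_1 + 2h_1·M_2 = 6(s'(3) - Δ_1) = 54.
Solving: M_0 = 31/4, M_1 = -37/2, M_2 = 145/4.
On [2, 3], with s_1(t) = a_1 + b_1·(t - 2) + c_1·(t - 2)² + d_1·(t - 2)³: c_1 = M_1/2 = -37/4, d_1 = (M_2 - M_1)/(6h_1) = 73/8, b_1 = Δ_1 - h_1(2M_1 + M_2)/6 = -39/8.

-9.2500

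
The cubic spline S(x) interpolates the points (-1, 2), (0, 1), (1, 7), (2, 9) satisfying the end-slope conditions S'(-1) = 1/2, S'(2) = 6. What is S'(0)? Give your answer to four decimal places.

With σ_i denoting the second derivative at x_i, h_i = 1, 1, 1, and Δ_i = (y_(i+1) − y_i)/h_i = -1, 6, 2:
  1·σ_0 + 4·σ_1 + 1·σ_2 = 6(Δ_1 - Δ_0) = 42
  1·σ_1 + 4·σ_2 + 1·σ_3 = 6(Δ_2 - Δ_1) = -24
Clamped end conditions give two more equations: 2h_0·σ_0 + h_0·σ_1 = 6(Δ_0 - S'(-1)) = -9 and h_2·σ_2 + 2h_2·σ_3 = 6(S'(2) - Δ_2) = 24.
Hence σ_0 = -40/3, σ_1 = 53/3, σ_2 = -46/3, σ_3 = 59/3.
On [0, 1], S'(x) = b_1 + 2c_1·x + 3d_1·x² with b_1 = Δ_1 - h_1(2σ_1 + σ_2)/6 = 8/3, c_1 = σ_1/2 = 53/6, d_1 = (σ_2 - σ_1)/(6h_1) = -11/2. So S'(0) = 8/3.

2.6667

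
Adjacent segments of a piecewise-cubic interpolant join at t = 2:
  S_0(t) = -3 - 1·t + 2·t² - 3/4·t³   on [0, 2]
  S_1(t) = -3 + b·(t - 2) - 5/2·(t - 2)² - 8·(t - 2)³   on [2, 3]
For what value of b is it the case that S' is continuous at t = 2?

S_0'(t) = -1 + 4·t - 9/4·t², so S_0'(2) = -2. On the right, S_1'(2) = b, so b = -2.

-2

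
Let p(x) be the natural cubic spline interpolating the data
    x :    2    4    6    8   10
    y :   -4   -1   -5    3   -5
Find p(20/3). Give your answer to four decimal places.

With σ_i denoting the second derivative at x_i, h_i = 2, 2, 2, 2, and Δ_i = (y_(i+1) − y_i)/h_i = 3/2, -2, 4, -4:
  2·σ_0 + 8·σ_1 + 2·σ_2 = 6(Δ_1 - Δ_0) = -21
  2·σ_1 + 8·σ_2 + 2·σ_3 = 6(Δ_2 - Δ_1) = 36
  2·σ_2 + 8·σ_3 + 2·σ_4 = 6(Δ_3 - Δ_2) = -48
Natural end conditions: σ_0 = σ_4 = 0.
Hence σ_0 = 0, σ_1 = -507/112, σ_2 = 213/28, σ_3 = -885/112, σ_4 = 0.
On [6, 8], p(x) = -5 + 25/16·(x - 6) + 213/56·(x - 6)² - 579/448·(x - 6)³.
With (x - 6) = 2/3: p(20/3) = -167/63.

-2.6508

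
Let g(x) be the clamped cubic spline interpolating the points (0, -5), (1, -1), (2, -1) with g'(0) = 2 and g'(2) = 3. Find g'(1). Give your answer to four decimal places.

1.7500

With M_i denoting the second derivative at x_i, h_i = 1, 1, and Δ_i = (y_(i+1) − y_i)/h_i = 4, 0:
  1·M_0 + 4·M_1 + 1·M_2 = 6(Δ_1 - Δ_0) = -24
Clamped end conditions give two more equations: 2h_0·M_0 + h_0·M_1 = 6(Δ_0 - g'(0)) = 12 and h_1·M_1 + 2h_1·M_2 = 6(g'(2) - Δ_1) = 18.
Solving: M_0 = 25/2, M_1 = -13, M_2 = 31/2.
On [1, 2], g'(x) = b_1 + 2c_1·(x - 1) + 3d_1·(x - 1)² with b_1 = Δ_1 - h_1(2M_1 + M_2)/6 = 7/4, c_1 = M_1/2 = -13/2, d_1 = (M_2 - M_1)/(6h_1) = 19/4. So g'(1) = 7/4.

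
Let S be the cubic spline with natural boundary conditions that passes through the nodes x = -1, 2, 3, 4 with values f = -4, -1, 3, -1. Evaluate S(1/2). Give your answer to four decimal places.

Let m_i = S''(x_i). Step sizes h_i = 3, 1, 1; slopes of the chords Δ_i = (y_(i+1) - y_i)/h_i = 1, 4, -4.
  3·m_0 + 8·m_1 + 1·m_2 = 6(Δ_1 - Δ_0) = 18
  1·m_1 + 4·m_2 + 1·m_3 = 6(Δ_2 - Δ_1) = -48
Natural end conditions: m_0 = m_3 = 0.
Solving the tridiagonal system: m_0 = 0, m_1 = 120/31, m_2 = -402/31, m_3 = 0.
On [-1, 2], S(x) = -4 - 29/31·(x + 1) + 0·(x + 1)² + 20/93·(x + 1)³.
With (x + 1) = 3/2: S(1/2) = -145/31.

-4.6774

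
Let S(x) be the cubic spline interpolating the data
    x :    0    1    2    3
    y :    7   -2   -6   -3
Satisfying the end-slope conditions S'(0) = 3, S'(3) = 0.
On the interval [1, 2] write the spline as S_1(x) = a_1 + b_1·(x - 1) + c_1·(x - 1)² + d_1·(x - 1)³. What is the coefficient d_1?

-1

Let M_i = S''(x_i). Step sizes h_i = 1, 1, 1; slopes of the chords Δ_i = (y_(i+1) - y_i)/h_i = -9, -4, 3.
  1·M_0 + 4·M_1 + 1·M_2 = 6(Δ_1 - Δ_0) = 30
  1·M_1 + 4·M_2 + 1·M_3 = 6(Δ_2 - Δ_1) = 42
Clamped end conditions give two more equations: 2h_0·M_0 + h_0·M_1 = 6(Δ_0 - S'(0)) = -72 and h_2·M_2 + 2h_2·M_3 = 6(S'(3) - Δ_2) = -18.
Solving the tridiagonal system: M_0 = -44, M_1 = 16, M_2 = 10, M_3 = -14.
On [1, 2], with S_1(x) = a_1 + b_1·(x - 1) + c_1·(x - 1)² + d_1·(x - 1)³: c_1 = M_1/2 = 8, d_1 = (M_2 - M_1)/(6h_1) = -1, b_1 = Δ_1 - h_1(2M_1 + M_2)/6 = -11.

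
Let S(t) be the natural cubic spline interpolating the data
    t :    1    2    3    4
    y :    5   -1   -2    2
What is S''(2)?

6

With M_i denoting the second derivative at x_i, h_i = 1, 1, 1, and Δ_i = (y_(i+1) − y_i)/h_i = -6, -1, 4:
  1·M_0 + 4·M_1 + 1·M_2 = 6(Δ_1 - Δ_0) = 30
  1·M_1 + 4·M_2 + 1·M_3 = 6(Δ_2 - Δ_1) = 30
Natural end conditions: M_0 = M_3 = 0.
Solving the tridiagonal system: M_0 = 0, M_1 = 6, M_2 = 6, M_3 = 0.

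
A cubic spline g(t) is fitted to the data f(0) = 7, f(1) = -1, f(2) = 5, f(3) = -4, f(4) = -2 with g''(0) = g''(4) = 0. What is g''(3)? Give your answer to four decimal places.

Write σ_i for g''(x_i). With h_i = 1, 1, 1, 1 and divided differences Δ_i = -8, 6, -9, 2, the continuity of g' gives the tridiagonal system
  1·σ_0 + 4·σ_1 + 1·σ_2 = 6(Δ_1 - Δ_0) = 84
  1·σ_1 + 4·σ_2 + 1·σ_3 = 6(Δ_2 - Δ_1) = -90
  1·σ_2 + 4·σ_3 + 1·σ_4 = 6(Δ_3 - Δ_2) = 66
Natural end conditions: σ_0 = σ_4 = 0.
Hence σ_0 = 0, σ_1 = 843/28, σ_2 = -255/7, σ_3 = 717/28, σ_4 = 0.

25.6071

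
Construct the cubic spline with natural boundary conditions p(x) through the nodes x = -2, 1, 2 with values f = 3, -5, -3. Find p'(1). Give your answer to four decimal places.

Put M_i = p'' at the i-th knot. Here h = (3, 1) and Δ = (-8/3, 2), so the interior equations h_(i-1)·M_(i-1) + 2(h_(i-1)+h_i)·M_i + h_i·M_(i+1) = 6(Δ_i − Δ_(i-1)) read
  3·M_0 + 8·M_1 + 1·M_2 = 6(Δ_1 - Δ_0) = 28
Natural end conditions: M_0 = M_2 = 0.
Forward elimination and back-substitution give M_0 = 0, M_1 = 7/2, M_2 = 0.
On [1, 2], p'(x) = b_1 + 2c_1·(x - 1) + 3d_1·(x - 1)² with b_1 = Δ_1 - h_1(2M_1 + M_2)/6 = 5/6, c_1 = M_1/2 = 7/4, d_1 = (M_2 - M_1)/(6h_1) = -7/12. So p'(1) = 5/6.

0.8333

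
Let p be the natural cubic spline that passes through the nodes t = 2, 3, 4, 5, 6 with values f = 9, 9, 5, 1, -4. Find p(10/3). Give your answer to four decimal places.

With M_i denoting the second derivative at x_i, h_i = 1, 1, 1, 1, and Δ_i = (y_(i+1) − y_i)/h_i = 0, -4, -4, -5:
  1·M_0 + 4·M_1 + 1·M_2 = 6(Δ_1 - Δ_0) = -24
  1·M_1 + 4·M_2 + 1·M_3 = 6(Δ_2 - Δ_1) = 0
  1·M_2 + 4·M_3 + 1·M_4 = 6(Δ_3 - Δ_2) = -6
Natural end conditions: M_0 = M_4 = 0.
Hence M_0 = 0, M_1 = -183/28, M_2 = 15/7, M_3 = -57/28, M_4 = 0.
On [3, 4], p(t) = 9 - 61/28·(t - 3) - 183/56·(t - 3)² + 81/56·(t - 3)³.
With (t - 3) = 1/3: p(10/3) = 223/28.

7.9643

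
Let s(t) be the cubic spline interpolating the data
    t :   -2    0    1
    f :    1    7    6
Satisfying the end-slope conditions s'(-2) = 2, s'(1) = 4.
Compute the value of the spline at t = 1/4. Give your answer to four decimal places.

6.4922

With M_i denoting the second derivative at x_i, h_i = 2, 1, and Δ_i = (y_(i+1) − y_i)/h_i = 3, -1:
  2·M_0 + 6·M_1 + 1·M_2 = 6(Δ_1 - Δ_0) = -24
Clamped end conditions give two more equations: 2h_0·M_0 + h_0·M_1 = 6(Δ_0 - s'(-2)) = 6 and h_1·M_1 + 2h_1·M_2 = 6(s'(1) - Δ_1) = 30.
Solving: M_0 = 37/6, M_1 = -28/3, M_2 = 59/3.
On [0, 1], s(t) = 7 - 7/6·t - 14/3·t² + 29/6·t³.
With t = 1/4: s(1/4) = 831/128.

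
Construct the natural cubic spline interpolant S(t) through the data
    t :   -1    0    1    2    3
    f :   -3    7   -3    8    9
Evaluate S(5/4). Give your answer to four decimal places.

Let σ_i = S''(x_i). Step sizes h_i = 1, 1, 1, 1; slopes of the chords Δ_i = (y_(i+1) - y_i)/h_i = 10, -10, 11, 1.
  1·σ_0 + 4·σ_1 + 1·σ_2 = 6(Δ_1 - Δ_0) = -120
  1·σ_1 + 4·σ_2 + 1·σ_3 = 6(Δ_2 - Δ_1) = 126
  1·σ_2 + 4·σ_3 + 1·σ_4 = 6(Δ_3 - Δ_2) = -60
Natural end conditions: σ_0 = σ_4 = 0.
Solving: σ_0 = 0, σ_1 = -591/14, σ_2 = 342/7, σ_3 = -381/14, σ_4 = 0.
On [1, 2], S(t) = -3 - 3/4·(t - 1) + 171/7·(t - 1)² - 355/28·(t - 1)³.
With (t - 1) = 1/4: S(5/4) = -3331/1792.

-1.8588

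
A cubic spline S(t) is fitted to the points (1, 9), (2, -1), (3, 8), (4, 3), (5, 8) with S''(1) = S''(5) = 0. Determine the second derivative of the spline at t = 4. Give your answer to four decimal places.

24.1071

With M_i denoting the second derivative at x_i, h_i = 1, 1, 1, 1, and Δ_i = (y_(i+1) − y_i)/h_i = -10, 9, -5, 5:
  1·M_0 + 4·M_1 + 1·M_2 = 6(Δ_1 - Δ_0) = 114
  1·M_1 + 4·M_2 + 1·M_3 = 6(Δ_2 - Δ_1) = -84
  1·M_2 + 4·M_3 + 1·M_4 = 6(Δ_3 - Δ_2) = 60
Natural end conditions: M_0 = M_4 = 0.
Hence M_0 = 0, M_1 = 1053/28, M_2 = -255/7, M_3 = 675/28, M_4 = 0.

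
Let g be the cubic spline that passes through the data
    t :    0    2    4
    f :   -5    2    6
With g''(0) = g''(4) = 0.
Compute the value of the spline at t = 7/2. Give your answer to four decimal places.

Let M_i = g''(x_i). Step sizes h_i = 2, 2; slopes of the chords Δ_i = (y_(i+1) - y_i)/h_i = 7/2, 2.
  2·M_0 + 8·M_1 + 2·M_2 = 6(Δ_1 - Δ_0) = -9
Natural end conditions: M_0 = M_2 = 0.
Hence M_0 = 0, M_1 = -9/8, M_2 = 0.
On [2, 4], g(t) = 2 + 11/4·(t - 2) - 9/16·(t - 2)² + 3/32·(t - 2)³.
With (t - 2) = 3/2: g(7/2) = 1325/256.

5.1758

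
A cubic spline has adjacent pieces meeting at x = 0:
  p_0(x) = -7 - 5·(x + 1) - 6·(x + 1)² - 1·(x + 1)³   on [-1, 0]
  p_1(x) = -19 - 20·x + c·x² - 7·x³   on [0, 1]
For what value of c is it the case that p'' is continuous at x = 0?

-9

p_0''(x) = -12 - 6·(x + 1), so p_0''(0) = -18. On the right, p_1''(0) = 2c, so c = -9.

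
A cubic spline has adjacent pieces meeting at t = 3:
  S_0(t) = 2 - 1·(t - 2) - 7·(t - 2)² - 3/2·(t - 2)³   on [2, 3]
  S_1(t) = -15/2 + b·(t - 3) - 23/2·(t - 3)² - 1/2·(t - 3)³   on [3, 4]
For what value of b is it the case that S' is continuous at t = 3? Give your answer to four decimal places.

-19.5000

S_0'(t) = -1 - 14·(t - 2) - 9/2·(t - 2)², so S_0'(3) = -39/2. On the right, S_1'(3) = b, so b = -39/2.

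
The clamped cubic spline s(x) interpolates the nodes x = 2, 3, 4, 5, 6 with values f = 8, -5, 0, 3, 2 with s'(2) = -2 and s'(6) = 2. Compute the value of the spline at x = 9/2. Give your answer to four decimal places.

2.6473

Let M_i = s''(x_i). Step sizes h_i = 1, 1, 1, 1; slopes of the chords Δ_i = (y_(i+1) - y_i)/h_i = -13, 5, 3, -1.
  1·M_0 + 4·M_1 + 1·M_2 = 6(Δ_1 - Δ_0) = 108
  1·M_1 + 4·M_2 + 1·M_3 = 6(Δ_2 - Δ_1) = -12
  1·M_2 + 4·M_3 + 1·M_4 = 6(Δ_3 - Δ_2) = -24
Clamped end conditions give two more equations: 2h_0·M_0 + h_0·M_1 = 6(Δ_0 - s'(2)) = -66 and h_3·M_3 + 2h_3·M_4 = 6(s'(6) - Δ_3) = 18.
Hence M_0 = -769/14, M_1 = 307/7, M_2 = -25/2, M_3 = -41/7, M_4 = 167/14.
On [4, 5], s(x) = 0 + 57/7·(x - 4) - 25/4·(x - 4)² + 31/28·(x - 4)³.
With (x - 4) = 1/2: s(9/2) = 593/224.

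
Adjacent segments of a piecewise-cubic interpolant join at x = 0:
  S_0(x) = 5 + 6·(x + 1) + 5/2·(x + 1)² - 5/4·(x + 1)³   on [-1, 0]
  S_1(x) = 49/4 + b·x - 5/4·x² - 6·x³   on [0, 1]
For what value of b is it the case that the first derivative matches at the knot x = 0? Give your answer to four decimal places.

S_0'(x) = 6 + 5·(x + 1) - 15/4·(x + 1)², so S_0'(0) = 29/4. On the right, S_1'(0) = b, so b = 29/4.

7.2500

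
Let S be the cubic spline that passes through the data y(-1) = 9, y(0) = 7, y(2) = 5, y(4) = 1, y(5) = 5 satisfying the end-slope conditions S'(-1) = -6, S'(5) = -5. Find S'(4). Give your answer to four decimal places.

5.2652

Let M_i = S''(x_i). Step sizes h_i = 1, 2, 2, 1; slopes of the chords Δ_i = (y_(i+1) - y_i)/h_i = -2, -1, -2, 4.
  1·M_0 + 6·M_1 + 2·M_2 = 6(Δ_1 - Δ_0) = 6
  2·M_1 + 8·M_2 + 2·M_3 = 6(Δ_2 - Δ_1) = -6
  2·M_2 + 6·M_3 + 1·M_4 = 6(Δ_3 - Δ_2) = 36
Clamped end conditions give two more equations: 2h_0·M_0 + h_0·M_1 = 6(Δ_0 - S'(-1)) = 24 and h_3·M_3 + 2h_3·M_4 = 6(S'(5) - Δ_3) = -54.
Hence M_0 = 779/66, M_1 = 13/33, M_2 = -49/12, M_3 = 427/33, M_4 = -2209/66.
On [4, 5], S'(x) = b_3 + 2c_3·(x - 4) + 3d_3·(x - 4)² with b_3 = Δ_3 - h_3(2M_3 + M_4)/6 = 695/132, c_3 = M_3/2 = 427/66, d_3 = (M_4 - M_3)/(6h_3) = -1021/132. So S'(4) = 695/132.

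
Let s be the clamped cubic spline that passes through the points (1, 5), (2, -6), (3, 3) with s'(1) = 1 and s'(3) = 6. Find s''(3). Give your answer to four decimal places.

-36.5000

With M_i denoting the second derivative at x_i, h_i = 1, 1, and Δ_i = (y_(i+1) − y_i)/h_i = -11, 9:
  1·M_0 + 4·M_1 + 1·M_2 = 6(Δ_1 - Δ_0) = 120
Clamped end conditions give two more equations: 2h_0·M_0 + h_0·M_1 = 6(Δ_0 - s'(1)) = -72 and h_1·M_1 + 2h_1·M_2 = 6(s'(3) - Δ_1) = -18.
Solving the tridiagonal system: M_0 = -127/2, M_1 = 55, M_2 = -73/2.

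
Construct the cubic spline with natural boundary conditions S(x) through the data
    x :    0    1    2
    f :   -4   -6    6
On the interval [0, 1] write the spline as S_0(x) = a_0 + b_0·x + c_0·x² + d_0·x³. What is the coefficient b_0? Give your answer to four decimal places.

Put M_i = S'' at the i-th knot. Here h = (1, 1) and Δ = (-2, 12), so the interior equations h_(i-1)·M_(i-1) + 2(h_(i-1)+h_i)·M_i + h_i·M_(i+1) = 6(Δ_i − Δ_(i-1)) read
  1·M_0 + 4·M_1 + 1·M_2 = 6(Δ_1 - Δ_0) = 84
Natural end conditions: M_0 = M_2 = 0.
Solving the tridiagonal system: M_0 = 0, M_1 = 21, M_2 = 0.
On [0, 1], with S_0(x) = a_0 + b_0·x + c_0·x² + d_0·x³: c_0 = M_0/2 = 0, d_0 = (M_1 - M_0)/(6h_0) = 7/2, b_0 = Δ_0 - h_0(2M_0 + M_1)/6 = -11/2.

-5.5000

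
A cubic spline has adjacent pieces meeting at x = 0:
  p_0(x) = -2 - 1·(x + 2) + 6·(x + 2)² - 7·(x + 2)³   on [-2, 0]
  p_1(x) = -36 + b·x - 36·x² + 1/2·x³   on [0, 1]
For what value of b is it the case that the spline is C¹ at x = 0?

-61

p_0'(x) = -1 + 12·(x + 2) - 21·(x + 2)², so p_0'(0) = -61. On the right, p_1'(0) = b, so b = -61.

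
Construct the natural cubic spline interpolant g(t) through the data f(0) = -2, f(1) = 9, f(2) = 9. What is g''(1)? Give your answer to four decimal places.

-16.5000

Write M_i for g''(x_i). With h_i = 1, 1 and divided differences Δ_i = 11, 0, the continuity of g' gives the tridiagonal system
  1·M_0 + 4·M_1 + 1·M_2 = 6(Δ_1 - Δ_0) = -66
Natural end conditions: M_0 = M_2 = 0.
Solving: M_0 = 0, M_1 = -33/2, M_2 = 0.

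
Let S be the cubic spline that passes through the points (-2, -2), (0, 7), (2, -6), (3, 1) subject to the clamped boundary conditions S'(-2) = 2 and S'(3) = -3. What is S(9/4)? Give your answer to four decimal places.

-4.0197

With M_i denoting the second derivative at x_i, h_i = 2, 2, 1, and Δ_i = (y_(i+1) − y_i)/h_i = 9/2, -13/2, 7:
  2·M_0 + 8·M_1 + 2·M_2 = 6(Δ_1 - Δ_0) = -66
  2·M_1 + 6·M_2 + 1·M_3 = 6(Δ_2 - Δ_1) = 81
Clamped end conditions give two more equations: 2h_0·M_0 + h_0·M_1 = 6(Δ_0 - S'(-2)) = 15 and h_2·M_2 + 2h_2·M_3 = 6(S'(3) - Δ_2) = -60.
Solving the tridiagonal system: M_0 = 295/23, M_1 = -835/46, M_2 = 616/23, M_3 = -998/23.
On [2, 3], S(x) = -6 + 122/23·(x - 2) + 308/23·(x - 2)² - 269/23·(x - 2)³.
With (x - 2) = 1/4: S(9/4) = -5917/1472.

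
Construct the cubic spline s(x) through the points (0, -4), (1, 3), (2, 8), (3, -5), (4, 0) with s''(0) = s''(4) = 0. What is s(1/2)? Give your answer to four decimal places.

-0.9018

With M_i denoting the second derivative at x_i, h_i = 1, 1, 1, 1, and Δ_i = (y_(i+1) − y_i)/h_i = 7, 5, -13, 5:
  1·M_0 + 4·M_1 + 1·M_2 = 6(Δ_1 - Δ_0) = -12
  1·M_1 + 4·M_2 + 1·M_3 = 6(Δ_2 - Δ_1) = -108
  1·M_2 + 4·M_3 + 1·M_4 = 6(Δ_3 - Δ_2) = 108
Natural end conditions: M_0 = M_4 = 0.
Solving the tridiagonal system: M_0 = 0, M_1 = 45/7, M_2 = -264/7, M_3 = 255/7, M_4 = 0.
On [0, 1], s(x) = -4 + 83/14·x + 0·x² + 15/14·x³.
With x = 1/2: s(1/2) = -101/112.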